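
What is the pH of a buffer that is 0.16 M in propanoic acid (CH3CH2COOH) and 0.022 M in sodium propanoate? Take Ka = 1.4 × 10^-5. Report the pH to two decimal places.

pH = 3.99

pKa = −log(1.4 × 10^-5) = 4.854
Henderson–Hasselbalch: pH = pKa + log([CH3CH2COO-]/[CH3CH2COOH]) = 4.854 + log(0.022/0.16)
pH = 4.854 + (-0.862) = 3.99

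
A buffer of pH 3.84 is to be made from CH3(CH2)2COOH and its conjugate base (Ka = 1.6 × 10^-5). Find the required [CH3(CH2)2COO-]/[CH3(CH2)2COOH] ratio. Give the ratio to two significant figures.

ratio = 0.11

pKa = -log(1.6 × 10^-5) = 4.796
pH = pKa + log(r) ⇒ log(r) = 3.84 − 4.796 = -0.956
r = [CH3(CH2)2COO-]/[CH3(CH2)2COOH] = 10^(-0.956) = 0.111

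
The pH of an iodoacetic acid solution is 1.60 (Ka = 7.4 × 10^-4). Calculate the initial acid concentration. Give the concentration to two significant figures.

C₀ = 8.8 × 10^-1 M

[H+] = 10^(-1.60) = 2.51 × 10^-2 M = x
Ka = x²/(C₀ − x) ⇒ C₀ = x + x²/Ka
C₀ = 2.51 × 10^-2 + (2.51 × 10^-2)²/(7.4 × 10^-4) = 8.76 × 10^-1 M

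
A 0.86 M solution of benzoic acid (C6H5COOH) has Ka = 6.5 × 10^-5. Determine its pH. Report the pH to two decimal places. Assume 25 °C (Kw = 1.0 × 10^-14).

C6H5COOH ⇌ C6H5COO- + H+
Ka = x²/(0.86 − x) = 6.5 × 10^-5
Since Ka ≪ C₀, x ≈ √(Ka·C₀) = 7.48 × 10^-3 M.
Check: 0.87% ionized — well under 5%, approximation valid.
pH = −log[H+] = −log(7.48 × 10^-3) = 2.13

pH = 2.13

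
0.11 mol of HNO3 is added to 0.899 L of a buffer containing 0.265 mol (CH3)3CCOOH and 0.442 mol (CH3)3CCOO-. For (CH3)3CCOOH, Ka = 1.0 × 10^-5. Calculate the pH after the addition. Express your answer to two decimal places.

After neutralization: n((CH3)3CCOOH) = 0.375 mol, n((CH3)3CCOO-) = 0.332 mol.
pKa = −log(1.0 × 10^-5) = 5.000
pH = pKa + log([A⁻]/[HA]) = 5.000 + log(0.332/0.375) = 5.000 -0.053

pH = 4.95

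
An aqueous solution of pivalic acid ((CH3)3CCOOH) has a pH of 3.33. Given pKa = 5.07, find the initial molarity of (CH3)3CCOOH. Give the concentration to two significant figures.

[H+] = 10^(-3.33) = 4.68 × 10^-4 M = x
Ka = 10^(−5.07) = 8.51 × 10^-6
Ka = x²/(C₀ − x) ⇒ C₀ = x + x²/Ka
C₀ = 4.68 × 10^-4 + (4.68 × 10^-4)²/(8.51 × 10^-6) = 2.62 × 10^-2 M

C₀ = 2.6 × 10^-2 M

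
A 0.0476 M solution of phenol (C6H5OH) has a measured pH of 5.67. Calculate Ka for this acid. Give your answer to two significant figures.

Ka = 9.6 × 10^-11

[H+] = 10^(-5.67) = 2.14 × 10^-6 M
At equilibrium [HA] = 0.0476 − 2.14 × 10^-6 = 4.76 × 10^-2 M
Ka = [H+][A-]/[HA] = (2.14 × 10^-6)² / 4.76 × 10^-2 = 9.6 × 10^-11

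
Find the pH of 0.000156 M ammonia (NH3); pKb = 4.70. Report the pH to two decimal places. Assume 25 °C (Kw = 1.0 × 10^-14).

NH3 + H2O ⇌ NH4+ + OH-
Kb = 10^(−4.70) = 2.00 × 10^-5
Kb = [OH-]²/(0.000156 − [OH-]) = 2.00 × 10^-5
Here C₀/Kb ≈ 7.8, so the small-[OH-] approximation fails. Use the quadratic:
[OH-] = (−Kb + √(Kb² + 4·Kb·C₀))/2 = 4.67 × 10^-5 M
pOH = −log(4.67 × 10^-5) = 4.33; pH = 14.00 − 4.33 = 9.67

pH = 9.67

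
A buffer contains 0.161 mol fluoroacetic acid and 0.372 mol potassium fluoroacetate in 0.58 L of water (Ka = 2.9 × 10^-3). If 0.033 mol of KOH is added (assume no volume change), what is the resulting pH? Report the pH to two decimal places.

pH = 3.04

After neutralization: n(FCH2COOH) = 0.128 mol, n(FCH2COO-) = 0.405 mol.
pKa = −log(2.9 × 10^-3) = 2.538
Henderson–Hasselbalch with mole ratio 0.405/0.128: pH = 2.538 + (+0.500)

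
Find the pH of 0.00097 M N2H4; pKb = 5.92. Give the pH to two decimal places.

N2H4 + H2O ⇌ N2H5+ + OH-
Kb = 10^(−5.92) = 1.20 × 10^-6
From the ICE table, Kb = [OH-]²/(0.00097 − [OH-]) = 1.20 × 10^-6.
Since Kb ≪ C₀, [OH-] ≈ √(Kb·C₀) = 3.41 × 10^-5 M.
pOH = 4.47, so pH = 14.00 − pOH = 9.53

pH = 9.53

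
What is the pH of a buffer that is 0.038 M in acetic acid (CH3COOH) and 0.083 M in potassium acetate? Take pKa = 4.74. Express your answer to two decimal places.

pH = 5.08

pH = pKa + log([A⁻]/[HA]) = 4.74 + log(0.083/0.038)
pH = 4.74 + (+0.339) = 5.08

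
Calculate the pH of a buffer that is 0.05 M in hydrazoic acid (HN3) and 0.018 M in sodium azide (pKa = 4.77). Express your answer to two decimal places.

Using pH = pKa + log([base]/[acid]) with [base]/[acid] = 0.018/0.05:
pH = 4.77 + (-0.444) = 4.33

pH = 4.33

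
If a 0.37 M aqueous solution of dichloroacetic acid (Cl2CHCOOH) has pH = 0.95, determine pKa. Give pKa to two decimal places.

pKa = 1.31

[H+] = 10^(-0.95) = 1.12 × 10^-1 M
At equilibrium [HA] = 0.37 − 1.12 × 10^-1 = 2.58 × 10^-1 M
Ka = [H+][A-]/[HA] = (1.12 × 10^-1)² / 2.58 × 10^-1 = 4.86 × 10^-2
pKa = -log(4.86 × 10^-2) = 1.31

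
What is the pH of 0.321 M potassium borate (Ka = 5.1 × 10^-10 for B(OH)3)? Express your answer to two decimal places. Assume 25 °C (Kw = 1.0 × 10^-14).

pH = 11.40

B(OH)4- is the conjugate base of the weak acid B(OH)3.
Kb = Kw/Ka = 1.0×10^-14 / 5.1 × 10^-10 = 1.96 × 10^-5
From the ICE table, Kb = x²/(0.321 − x) = 1.96 × 10^-5.
Neglecting x in the denominator: x = √(1.96 × 10^-5 × 0.321) = 2.51 × 10^-3 M
pOH = 2.60, so pH = 14.00 − pOH = 11.40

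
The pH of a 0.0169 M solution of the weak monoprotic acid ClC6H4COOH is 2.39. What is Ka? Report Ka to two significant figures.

Ka = 1.3 × 10^-3

[H+] = 10^(-2.39) = 4.07 × 10^-3 M
At equilibrium [HA] = 0.0169 − 4.07 × 10^-3 = 1.28 × 10^-2 M
Ka = [H+][A-]/[HA] = (4.07 × 10^-3)² / 1.28 × 10^-2 = 1.3 × 10^-3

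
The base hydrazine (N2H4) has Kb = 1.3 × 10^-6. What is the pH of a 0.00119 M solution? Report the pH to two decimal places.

N2H4 + H2O ⇌ N2H5+ + OH-
Let x = [OH-] at equilibrium. Kb = x²/(0.00119 − x).
Neglecting x in the denominator: x = √(1.3 × 10^-6 × 0.00119) = 3.93 × 10^-5 M
Check: 3.3% ionized — well under 5%, approximation valid.
pOH = 4.41, so pH = 14.00 − pOH = 9.59

pH = 9.59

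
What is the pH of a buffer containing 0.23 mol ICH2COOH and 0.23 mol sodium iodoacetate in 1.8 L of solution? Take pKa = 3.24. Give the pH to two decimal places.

pH = 3.24

Henderson–Hasselbalch: pH = pKa + log([ICH2COO-]/[ICH2COOH]) = 3.24 + log(0.23/0.23)
pH = 3.24 + (+0.000) = 3.24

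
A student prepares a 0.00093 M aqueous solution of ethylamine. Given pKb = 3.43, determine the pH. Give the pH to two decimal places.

pH = 10.63

C2H5NH2 + H2O ⇌ C2H5NH3+ + OH-
Kb = 10^(−3.43) = 3.72 × 10^-4
From the ICE table, Kb = x²/(0.00093 − x) = 3.72 × 10^-4.
The 5% rule fails; solving x² + Kb·x − Kb·C₀ = 0 exactly:
x = (−Kb + √(Kb² + 4·Kb·C₀))/2 = 4.31 × 10^-4 M
pOH = 3.37, so pH = 14.00 − pOH = 10.63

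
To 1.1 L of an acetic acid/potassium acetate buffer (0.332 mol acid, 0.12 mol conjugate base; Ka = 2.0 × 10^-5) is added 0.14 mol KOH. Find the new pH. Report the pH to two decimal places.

OH- converts CH3COOH to CH3COO-: CH3COOH → 0.192 mol, CH3COO- → 0.26 mol.
pKa = −log(2.0 × 10^-5) = 4.699
pH = pKa + log([A⁻]/[HA]) = 4.699 + log(0.26/0.192) = 4.699 +0.132

pH = 4.83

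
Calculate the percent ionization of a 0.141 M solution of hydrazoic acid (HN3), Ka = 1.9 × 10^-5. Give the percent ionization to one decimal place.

1.2%

HN3 ⇌ N3- + H+; let x = [H+] at equilibrium.
x ≈ √(Ka·C₀) = √(1.9 × 10^-5 × 0.141) = 1.64 × 10^-3 M
Fraction ionized = 1.64 × 10^-3 / 0.141 = 0.0116 → 1.2%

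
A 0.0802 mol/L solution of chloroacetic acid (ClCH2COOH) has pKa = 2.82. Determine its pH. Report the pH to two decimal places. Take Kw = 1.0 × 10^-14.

ClCH2COOH ⇌ ClCH2COO- + H+
Ka = 10^(−2.82) = 1.51 × 10^-3
Ka = x²/(0.0802 − x) = 1.51 × 10^-3
Here C₀/Ka ≈ 53.1, so the small-x approximation fails. Use the quadratic:
x = (−Ka + √(Ka² + 4·Ka·C₀))/2 = 1.03 × 10^-2 M
pH = −log[H+] = −log(1.03 × 10^-2) = 1.99

pH = 1.99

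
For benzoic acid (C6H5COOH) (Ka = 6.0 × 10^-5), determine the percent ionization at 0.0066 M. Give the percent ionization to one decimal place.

C6H5COOH ⇌ C6H5COO- + H+; let x = [H+] at equilibrium.
Solve x² + 6e-05x − 3.96e-07 = 0 → x = 6.00 × 10^-4 M
Fraction ionized = 6.00 × 10^-4 / 0.0066 = 0.0909 → 9.1%

9.1%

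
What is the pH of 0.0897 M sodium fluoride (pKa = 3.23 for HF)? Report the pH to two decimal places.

F- is the conjugate base of the weak acid HF.
Ka = 10^(−3.23) = 5.89 × 10^-4
Kb = Kw/Ka = 1.0×10^-14 / 5.89 × 10^-4 = 1.70 × 10^-11
Kb = [OH-]²/(0.0897 − [OH-]) = 1.70 × 10^-11
Assume [OH-] ≪ 0.0897: [OH-] ≈ √(1.70 × 10^-11 × 0.0897) = 1.23 × 10^-6 M
([OH-]/C₀ = 0.0014% < 5%, so the approximation holds.)
pOH = −log(1.23 × 10^-6) = 5.91; pH = 14.00 − 5.91 = 8.09

pH = 8.09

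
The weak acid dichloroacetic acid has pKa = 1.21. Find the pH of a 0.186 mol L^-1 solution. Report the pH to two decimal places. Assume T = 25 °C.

pH = 1.09

Cl2CHCOOH ⇌ Cl2CHCOO- + H+
Ka = 10^(−1.21) = 6.17 × 10^-2
From the ICE table, Ka = [H+]²/(0.186 − [H+]) = 6.17 × 10^-2.
Here C₀/Ka ≈ 3.01, so the small-[H+] approximation fails. Use the quadratic:
[H+] = [−0.0617 + √(0.0617² + 0.0459)]/2 = 8.06 × 10^-2 M
pH = −log(8.06 × 10^-2) = 1.09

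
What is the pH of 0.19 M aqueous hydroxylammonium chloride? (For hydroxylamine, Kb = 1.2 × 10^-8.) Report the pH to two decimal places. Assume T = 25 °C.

pH = 3.40

NH3OH+ is the conjugate acid of the weak base NH2OH.
Ka = Kw/Kb = 1.0×10^-14 / 1.2 × 10^-8 = 8.33 × 10^-7
From the ICE table, Ka = [H+]²/(0.19 − [H+]) = 8.33 × 10^-7.
Assume [H+] ≪ 0.19: [H+] ≈ √(8.33 × 10^-7 × 0.19) = 3.98 × 10^-4 M
Check: 0.21% ionized — well under 5%, approximation valid.
pH = −log[H+] = −log(3.98 × 10^-4) = 3.40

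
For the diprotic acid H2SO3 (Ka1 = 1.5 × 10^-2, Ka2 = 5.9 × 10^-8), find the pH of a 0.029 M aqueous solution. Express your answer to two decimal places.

pH = 1.83

Since Ka1 ≫ Ka2, the first ionization dominates [H+].
Ka1 = x²/(0.029 − x) = 1.5 × 10^-2
Solving the quadratic: x = (−Ka1 + √(Ka1² + 4·Ka1·C₀))/2 = 1.47 × 10^-2 M
pH = −log(1.47 × 10^-2) = 1.83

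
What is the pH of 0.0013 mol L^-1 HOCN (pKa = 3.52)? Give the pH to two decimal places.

HOCN ⇌ OCN- + H+
Ka = 10^(−3.52) = 3.02 × 10^-4
Ka = x²/(0.0013 − x) = 3.02 × 10^-4
The 5% rule fails; solving x² + Ka·x − Ka·C₀ = 0 exactly:
x = (−Ka + √(Ka² + 4·Ka·C₀))/2 = 4.94 × 10^-4 M
pH = −log[H+] = −log(4.94 × 10^-4) = 3.31

pH = 3.31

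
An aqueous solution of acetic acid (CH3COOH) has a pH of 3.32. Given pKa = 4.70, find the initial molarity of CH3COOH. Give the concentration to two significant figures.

C₀ = 1.2 × 10^-2 M

[H+] = 10^(-3.32) = 4.79 × 10^-4 M = x
Ka = 10^(−4.70) = 2.00 × 10^-5
Ka = x²/(C₀ − x) ⇒ C₀ = x + x²/Ka
C₀ = 4.79 × 10^-4 + (4.79 × 10^-4)²/(2.00 × 10^-5) = 1.20 × 10^-2 M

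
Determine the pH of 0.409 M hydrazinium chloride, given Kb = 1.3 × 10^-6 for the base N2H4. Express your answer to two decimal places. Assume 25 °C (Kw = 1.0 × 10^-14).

N2H5+ is the conjugate acid of the weak base N2H4.
Ka = Kw/Kb = 1.0×10^-14 / 1.3 × 10^-6 = 7.69 × 10^-9
Ka = [H+]²/(0.409 − [H+]) = 7.69 × 10^-9
Assume [H+] ≪ 0.409: [H+] ≈ √(7.69 × 10^-9 × 0.409) = 5.61 × 10^-5 M
pH = −log(5.61 × 10^-5) = 4.25

pH = 4.25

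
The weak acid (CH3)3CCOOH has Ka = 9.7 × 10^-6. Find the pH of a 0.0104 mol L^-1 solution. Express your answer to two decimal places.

(CH3)3CCOOH ⇌ (CH3)3CCOO- + H+
Ka = [H+]²/(0.0104 − [H+]) = 9.7 × 10^-6
Since Ka ≪ C₀, [H+] ≈ √(Ka·C₀) = 3.18 × 10^-4 M.
([H+]/C₀ = 3.1% < 5%, so the approximation holds.)
pH = −log[H+] = −log(3.18 × 10^-4) = 3.50

pH = 3.50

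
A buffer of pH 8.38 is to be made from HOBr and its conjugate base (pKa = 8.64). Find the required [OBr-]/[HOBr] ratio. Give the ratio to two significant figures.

pH = pKa + log(r) ⇒ log(r) = 8.38 − 8.64 = -0.26
r = [OBr-]/[HOBr] = 10^(-0.26) = 0.55

ratio = 0.55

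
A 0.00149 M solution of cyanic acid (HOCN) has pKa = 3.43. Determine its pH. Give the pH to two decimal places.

pH = 3.24

HOCN ⇌ OCN- + H+
Ka = 10^(−3.43) = 3.72 × 10^-4
Ka = x²/(0.00149 − x) = 3.72 × 10^-4
The 5% rule fails; solving x² + Ka·x − Ka·C₀ = 0 exactly:
x = [−0.000372 + √(0.000372² + 2.22e-06)]/2 = 5.81 × 10^-4 M
pH = −log[H+] = −log(5.81 × 10^-4) = 3.24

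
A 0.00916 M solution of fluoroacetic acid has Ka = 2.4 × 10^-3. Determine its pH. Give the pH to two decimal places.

FCH2COOH ⇌ FCH2COO- + H+
Ka = [H+]²/(0.00916 − [H+]) = 2.4 × 10^-3
Here C₀/Ka ≈ 3.82, so the small-[H+] approximation fails. Use the quadratic:
[H+] = [−0.0024 + √(0.0024² + 8.79e-05)]/2 = 3.64 × 10^-3 M
pH = −log[H+] = −log(3.64 × 10^-3) = 2.44

pH = 2.44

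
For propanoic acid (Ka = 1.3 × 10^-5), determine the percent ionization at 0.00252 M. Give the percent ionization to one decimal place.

6.9%

CH3CH2COOH ⇌ CH3CH2COO- + H+; let x = [H+] at equilibrium.
Ka = x²/(C₀ − x); solving the quadratic gives x = 1.75 × 10^-4 M.
% ionization = x/C₀ × 100% = 1.75 × 10^-4/0.00252 × 100% = 6.9%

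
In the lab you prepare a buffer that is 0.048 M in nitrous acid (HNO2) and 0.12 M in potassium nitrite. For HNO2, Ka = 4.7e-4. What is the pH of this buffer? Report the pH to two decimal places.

pH = 3.73

pKa = −log(4.7 × 10^-4) = 3.328
Henderson–Hasselbalch: pH = pKa + log([NO2-]/[HNO2]) = 3.328 + log(0.12/0.048)
pH = 3.328 + (+0.398) = 3.73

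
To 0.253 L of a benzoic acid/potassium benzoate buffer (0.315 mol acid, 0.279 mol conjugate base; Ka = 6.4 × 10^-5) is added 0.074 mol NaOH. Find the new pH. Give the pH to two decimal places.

After neutralization: n(C6H5COOH) = 0.241 mol, n(C6H5COO-) = 0.353 mol.
pKa = −log(6.4 × 10^-5) = 4.194
Henderson–Hasselbalch with mole ratio 0.353/0.241: pH = 4.194 + (+0.166)

pH = 4.36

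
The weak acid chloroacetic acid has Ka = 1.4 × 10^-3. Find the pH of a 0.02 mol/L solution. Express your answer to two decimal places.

pH = 2.33

ClCH2COOH ⇌ ClCH2COO- + H+
Ka = [H+]²/(0.02 − [H+]) = 1.4 × 10^-3
[H+] is not negligible relative to C₀; solve [H+]² + 0.0014·[H+] − 2.8e-05 = 0.
[H+] = (−Ka + √(Ka² + 4·Ka·C₀))/2 = 4.64 × 10^-3 M
pH = −log[H+] = −log(4.64 × 10^-3) = 2.33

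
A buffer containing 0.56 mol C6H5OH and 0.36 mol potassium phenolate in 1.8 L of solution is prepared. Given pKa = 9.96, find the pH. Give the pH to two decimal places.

Using pH = pKa + log([base]/[acid]) with [base]/[acid] = 0.36/0.56:
pH = 9.96 + (-0.192) = 9.77

pH = 9.77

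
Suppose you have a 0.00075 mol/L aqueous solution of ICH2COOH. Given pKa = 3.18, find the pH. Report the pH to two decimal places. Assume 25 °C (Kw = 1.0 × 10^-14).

ICH2COOH ⇌ ICH2COO- + H+
Ka = 10^(−3.18) = 6.61 × 10^-4
Let x = [H+] at equilibrium. Ka = x²/(0.00075 − x).
The 5% rule fails; solving x² + Ka·x − Ka·C₀ = 0 exactly:
x = (−Ka + √(Ka² + 4·Ka·C₀))/2 = 4.47 × 10^-4 M
pH = −log(4.47 × 10^-4) = 3.35

pH = 3.35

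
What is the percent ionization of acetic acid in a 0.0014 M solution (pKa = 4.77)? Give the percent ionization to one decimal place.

CH3COOH ⇌ CH3COO- + H+; let x = [H+] at equilibrium.
Ka = 10^(−4.77) = 1.70 × 10^-5
Ka = x²/(C₀ − x); solving the quadratic gives x = 1.46 × 10^-4 M.
% ionization = x/C₀ × 100% = 1.46 × 10^-4/0.0014 × 100% = 10.4%

10.4%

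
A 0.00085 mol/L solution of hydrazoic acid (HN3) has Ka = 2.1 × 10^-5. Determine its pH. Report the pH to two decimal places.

HN3 ⇌ N3- + H+
From the ICE table, Ka = x²/(0.00085 − x) = 2.1 × 10^-5.
The 5% rule fails; solving x² + Ka·x − Ka·C₀ = 0 exactly:
x = (−Ka + √(Ka² + 4·Ka·C₀))/2 = 1.24 × 10^-4 M
pH = −log(1.24 × 10^-4) = 3.91

pH = 3.91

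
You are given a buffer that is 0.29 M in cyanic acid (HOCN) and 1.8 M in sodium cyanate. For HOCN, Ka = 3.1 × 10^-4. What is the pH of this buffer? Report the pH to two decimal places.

pKa = −log(3.1 × 10^-4) = 3.509
Using pH = pKa + log([base]/[acid]) with [base]/[acid] = 1.8/0.29:
pH = 3.509 + (+0.793) = 4.30

pH = 4.30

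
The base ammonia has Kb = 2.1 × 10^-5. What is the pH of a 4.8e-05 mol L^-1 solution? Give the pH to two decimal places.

pH = 9.36

NH3 + H2O ⇌ NH4+ + OH-
Let x = [OH-] at equilibrium. Kb = x²/(4.8e-05 − x).
x is not negligible relative to C₀; solve x² + 2.1e-05·x − 1.01e-09 = 0.
x = [−2.1e-05 + √(2.1e-05² + 4.03e-09)]/2 = 2.29 × 10^-5 M
pOH = −log(2.29 × 10^-5) = 4.64; pH = 14.00 − 4.64 = 9.36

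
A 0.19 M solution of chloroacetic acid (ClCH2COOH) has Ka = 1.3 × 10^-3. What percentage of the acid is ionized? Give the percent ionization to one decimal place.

7.9%

ClCH2COOH ⇌ ClCH2COO- + H+; let x = [H+] at equilibrium.
Solve x² + 0.0013x − 0.000247 = 0 → x = 1.51 × 10^-2 M
% ionization = x/C₀ × 100% = 1.51 × 10^-2/0.19 × 100% = 7.9%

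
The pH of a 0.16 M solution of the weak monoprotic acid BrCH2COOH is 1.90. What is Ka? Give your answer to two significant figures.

[H+] = 10^(-1.90) = 1.26 × 10^-2 M
At equilibrium [HA] = 0.16 − 1.26 × 10^-2 = 1.47 × 10^-1 M
Ka = [H+][A-]/[HA] = (1.26 × 10^-2)² / 1.47 × 10^-1 = 1.1 × 10^-3

Ka = 1.1 × 10^-3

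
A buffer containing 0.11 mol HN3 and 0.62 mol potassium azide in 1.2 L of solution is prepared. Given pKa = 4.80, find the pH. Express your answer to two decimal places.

pH = 5.55

Henderson–Hasselbalch: pH = pKa + log([N3-]/[HN3]) = 4.80 + log(0.62/0.11)
pH = 4.80 + (+0.751) = 5.55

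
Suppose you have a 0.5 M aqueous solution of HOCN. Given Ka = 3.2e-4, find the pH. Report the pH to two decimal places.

pH = 1.90

HOCN ⇌ OCN- + H+
Ka = [H+]²/(0.5 − [H+]) = 3.2 × 10^-4
Neglecting [H+] in the denominator: [H+] = √(3.2 × 10^-4 × 0.5) = 1.26 × 10^-2 M
Check: 2.5% ionized — well under 5%, approximation valid.
pH = −log[H+] = −log(1.26 × 10^-2) = 1.90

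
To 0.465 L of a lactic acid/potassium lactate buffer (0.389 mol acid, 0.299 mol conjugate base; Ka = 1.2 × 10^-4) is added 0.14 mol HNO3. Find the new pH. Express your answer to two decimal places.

pH = 3.40

Added H+ converts CH3CH(OH)COO- to CH3CH(OH)COOH: CH3CH(OH)COOH → 0.529 mol, CH3CH(OH)COO- → 0.159 mol.
pKa = −log(1.2 × 10^-4) = 3.921
pH = pKa + log(n_CH3CH(OH)COO-/n_CH3CH(OH)COOH) = 3.921 + log(0.159/0.529) = 3.921 + (-0.522)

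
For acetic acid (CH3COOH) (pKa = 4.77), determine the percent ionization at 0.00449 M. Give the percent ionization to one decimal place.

CH3COOH ⇌ CH3COO- + H+; let x = [H+] at equilibrium.
Ka = 10^(−4.77) = 1.70 × 10^-5
Solve x² + 1.7e-05x − 7.63e-08 = 0 → x = 2.68 × 10^-4 M
Fraction ionized = 2.68 × 10^-4 / 0.00449 = 0.0597 → 6.0%

6.0%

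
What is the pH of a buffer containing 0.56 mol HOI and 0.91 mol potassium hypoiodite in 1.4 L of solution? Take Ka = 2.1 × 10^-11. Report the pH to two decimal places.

pH = 10.89

pKa = −log(2.1 × 10^-11) = 10.678
Using pH = pKa + log([base]/[acid]) with [base]/[acid] = 0.91/0.56:
pH = 10.678 + (+0.211) = 10.89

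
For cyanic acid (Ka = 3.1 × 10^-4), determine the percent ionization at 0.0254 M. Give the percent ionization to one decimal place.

10.5%

HOCN ⇌ OCN- + H+; let x = [H+] at equilibrium.
Ka = x²/(C₀ − x); solving the quadratic gives x = 2.66 × 10^-3 M.
% ionization = x/C₀ × 100% = 2.66 × 10^-3/0.0254 × 100% = 10.5%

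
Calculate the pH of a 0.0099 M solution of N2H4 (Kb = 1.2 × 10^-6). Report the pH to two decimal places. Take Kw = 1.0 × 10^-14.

pH = 10.04

N2H4 + H2O ⇌ N2H5+ + OH-
Kb = x²/(0.0099 − x) = 1.2 × 10^-6
Neglecting x in the denominator: x = √(1.2 × 10^-6 × 0.0099) = 1.09 × 10^-4 M
pOH = −log(1.09 × 10^-4) = 3.96; pH = 14.00 − 3.96 = 10.04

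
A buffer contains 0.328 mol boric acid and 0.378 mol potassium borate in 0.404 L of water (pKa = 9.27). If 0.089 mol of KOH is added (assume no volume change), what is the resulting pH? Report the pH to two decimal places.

After neutralization: n(B(OH)3) = 0.239 mol, n(B(OH)4-) = 0.467 mol.
pH = pKa + log(n_B(OH)4-/n_B(OH)3) = 9.27 + log(0.467/0.239) = 9.27 + (+0.291)

pH = 9.56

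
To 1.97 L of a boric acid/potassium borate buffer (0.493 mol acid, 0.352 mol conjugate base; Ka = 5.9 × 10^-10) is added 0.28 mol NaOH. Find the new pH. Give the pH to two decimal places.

pH = 9.70

OH- converts B(OH)3 to B(OH)4-: B(OH)3 → 0.213 mol, B(OH)4- → 0.632 mol.
pKa = −log(5.9 × 10^-10) = 9.229
pH = pKa + log([A⁻]/[HA]) = 9.229 + log(0.632/0.213) = 9.229 +0.472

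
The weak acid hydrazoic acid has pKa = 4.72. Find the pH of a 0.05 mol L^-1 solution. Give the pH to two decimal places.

pH = 3.01

HN3 ⇌ N3- + H+
Ka = 10^(−4.72) = 1.91 × 10^-5
From the ICE table, Ka = x²/(0.05 − x) = 1.91 × 10^-5.
Assume x ≪ 0.05: x ≈ √(1.91 × 10^-5 × 0.05) = 9.77 × 10^-4 M
pH = −log[H+] = −log(9.77 × 10^-4) = 3.01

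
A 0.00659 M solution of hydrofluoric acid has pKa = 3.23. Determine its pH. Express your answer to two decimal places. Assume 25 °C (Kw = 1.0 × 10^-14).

pH = 2.77

HF ⇌ F- + H+
Ka = 10^(−3.23) = 5.89 × 10^-4
Let x = [H+] at equilibrium. Ka = x²/(0.00659 − x).
The 5% rule fails; solving x² + Ka·x − Ka·C₀ = 0 exactly:
x = (−Ka + √(Ka² + 4·Ka·C₀))/2 = 1.70 × 10^-3 M
pH = −log(1.70 × 10^-3) = 2.77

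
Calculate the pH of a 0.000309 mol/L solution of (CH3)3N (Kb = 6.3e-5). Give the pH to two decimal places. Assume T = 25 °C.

pH = 10.05

(CH3)3N + H2O ⇌ (CH3)3NH+ + OH-
From the ICE table, Kb = [OH-]²/(0.000309 − [OH-]) = 6.3 × 10^-5.
The 5% rule fails; solving [OH-]² + Kb·[OH-] − Kb·C₀ = 0 exactly:
[OH-] = [−6.3e-05 + √(6.3e-05² + 7.79e-08)]/2 = 1.12 × 10^-4 M
pOH = −log(1.12 × 10^-4) = 3.95; pH = 14.00 − 3.95 = 10.05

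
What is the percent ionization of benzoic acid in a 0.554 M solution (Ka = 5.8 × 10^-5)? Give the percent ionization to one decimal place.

C6H5COOH ⇌ C6H5COO- + H+; let x = [H+] at equilibrium.
x ≈ √(Ka·C₀) = √(5.8 × 10^-5 × 0.554) = 5.67 × 10^-3 M
% ionization = x/C₀ × 100% = 5.67 × 10^-3/0.554 × 100% = 1.0%

1.0%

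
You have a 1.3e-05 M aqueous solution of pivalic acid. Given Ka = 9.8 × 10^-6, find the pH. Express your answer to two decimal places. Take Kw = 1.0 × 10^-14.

(CH3)3CCOOH ⇌ (CH3)3CCOO- + H+
Let x = [H+] at equilibrium. Ka = x²/(1.3e-05 − x).
The 5% rule fails; solving x² + Ka·x − Ka·C₀ = 0 exactly:
x = (−Ka + √(Ka² + 4·Ka·C₀))/2 = 7.40 × 10^-6 M
pH = −log[H+] = −log(7.40 × 10^-6) = 5.13

pH = 5.13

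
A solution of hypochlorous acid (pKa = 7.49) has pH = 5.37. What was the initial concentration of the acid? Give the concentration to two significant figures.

C₀ = 5.7 × 10^-4 M

[H+] = 10^(-5.37) = 4.27 × 10^-6 M = x
Ka = 10^(−7.49) = 3.24 × 10^-8
Ka = x²/(C₀ − x) ⇒ C₀ = x + x²/Ka
C₀ = 4.27 × 10^-6 + (4.27 × 10^-6)²/(3.24 × 10^-8) = 5.67 × 10^-4 M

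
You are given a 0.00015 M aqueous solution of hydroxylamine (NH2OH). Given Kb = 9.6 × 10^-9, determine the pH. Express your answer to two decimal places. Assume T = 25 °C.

pH = 8.08

NH2OH + H2O ⇌ NH3OH+ + OH-
From the ICE table, Kb = x²/(0.00015 − x) = 9.6 × 10^-9.
Neglecting x in the denominator: x = √(9.6 × 10^-9 × 0.00015) = 1.20 × 10^-6 M
Check: 0.8% ionized — well under 5%, approximation valid.
pOH = 5.92, so pH = 14.00 − pOH = 8.08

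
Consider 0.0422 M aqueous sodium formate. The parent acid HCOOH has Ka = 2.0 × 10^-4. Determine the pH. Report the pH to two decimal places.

HCOO- is the conjugate base of the weak acid HCOOH.
Kb = Kw/Ka = 1.0×10^-14 / 2.0 × 10^-4 = 5.00 × 10^-11
Kb = [OH-]²/(0.0422 − [OH-]) = 5.00 × 10^-11
Assume [OH-] ≪ 0.0422: [OH-] ≈ √(5.00 × 10^-11 × 0.0422) = 1.45 × 10^-6 M
Check: 0.0034% ionized — well under 5%, approximation valid.
pOH = 5.84, so pH = 14.00 − pOH = 8.16

pH = 8.16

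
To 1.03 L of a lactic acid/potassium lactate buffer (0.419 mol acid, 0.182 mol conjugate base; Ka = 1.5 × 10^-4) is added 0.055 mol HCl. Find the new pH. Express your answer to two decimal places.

After neutralization: n(CH3CH(OH)COOH) = 0.474 mol, n(CH3CH(OH)COO-) = 0.127 mol.
pKa = −log(1.5 × 10^-4) = 3.824
pH = pKa + log(n_CH3CH(OH)COO-/n_CH3CH(OH)COOH) = 3.824 + log(0.127/0.474) = 3.824 + (-0.572)

pH = 3.25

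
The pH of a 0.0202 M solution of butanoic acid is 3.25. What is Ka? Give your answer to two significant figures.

Ka = 1.6 × 10^-5

[H+] = 10^(-3.25) = 5.62 × 10^-4 M
At equilibrium [HA] = 0.0202 − 5.62 × 10^-4 = 1.96 × 10^-2 M
Ka = [H+][A-]/[HA] = (5.62 × 10^-4)² / 1.96 × 10^-2 = 1.6 × 10^-5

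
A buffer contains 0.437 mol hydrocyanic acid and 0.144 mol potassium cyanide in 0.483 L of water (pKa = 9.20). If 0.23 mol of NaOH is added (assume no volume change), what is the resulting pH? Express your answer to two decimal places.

OH- converts HCN to CN-: HCN → 0.207 mol, CN- → 0.374 mol.
pH = pKa + log(n_CN-/n_HCN) = 9.20 + log(0.374/0.207) = 9.20 + (+0.257)

pH = 9.46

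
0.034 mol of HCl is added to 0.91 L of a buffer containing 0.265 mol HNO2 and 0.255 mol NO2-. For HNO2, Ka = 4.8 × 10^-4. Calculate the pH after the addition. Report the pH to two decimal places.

pH = 3.19

After neutralization: n(HNO2) = 0.299 mol, n(NO2-) = 0.221 mol.
pKa = −log(4.8 × 10^-4) = 3.319
Henderson–Hasselbalch with mole ratio 0.221/0.299: pH = 3.319 + (-0.131)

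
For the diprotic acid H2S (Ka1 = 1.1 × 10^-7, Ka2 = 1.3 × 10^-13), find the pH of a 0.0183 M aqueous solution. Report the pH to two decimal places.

pH = 4.35

Ka1 ≫ Ka2, so treat the first dissociation as the only significant source of H+.
Ka1 = x²/(0.0183 − x) = 1.1 × 10^-7
x ≈ √(1.1 × 10^-7 × 0.0183) = 4.49 × 10^-5 M
pH = −log(4.49 × 10^-5) = 4.35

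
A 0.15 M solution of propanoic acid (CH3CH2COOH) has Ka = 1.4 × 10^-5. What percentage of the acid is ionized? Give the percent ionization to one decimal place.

1.0%

CH3CH2COOH ⇌ CH3CH2COO- + H+; let x = [H+] at equilibrium.
x ≈ √(Ka·C₀) = √(1.4 × 10^-5 × 0.15) = 1.45 × 10^-3 M
% ionization = x/C₀ × 100% = 1.45 × 10^-3/0.15 × 100% = 1.0%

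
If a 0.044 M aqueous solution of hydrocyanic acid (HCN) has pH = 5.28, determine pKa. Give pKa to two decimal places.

pKa = 9.20

[H+] = 10^(-5.28) = 5.25 × 10^-6 M
At equilibrium [HA] = 0.044 − 5.25 × 10^-6 = 4.40 × 10^-2 M
Ka = [H+][A-]/[HA] = (5.25 × 10^-6)² / 4.40 × 10^-2 = 6.26 × 10^-10
pKa = -log(6.26 × 10^-10) = 9.20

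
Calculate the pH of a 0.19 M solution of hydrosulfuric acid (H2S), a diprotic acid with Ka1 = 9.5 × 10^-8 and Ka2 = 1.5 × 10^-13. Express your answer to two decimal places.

Ka1 ≫ Ka2, so treat the first dissociation as the only significant source of H+.
Ka1 = x²/(0.19 − x) = 9.5 × 10^-8
x ≈ √(9.5 × 10^-8 × 0.19) = 1.34 × 10^-4 M
pH = −log(1.34 × 10^-4) = 3.87

pH = 3.87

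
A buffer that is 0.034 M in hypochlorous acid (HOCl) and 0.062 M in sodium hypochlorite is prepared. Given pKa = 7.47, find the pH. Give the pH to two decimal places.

pH = 7.73

Using pH = pKa + log([base]/[acid]) with [base]/[acid] = 0.062/0.034:
pH = 7.47 + (+0.261) = 7.73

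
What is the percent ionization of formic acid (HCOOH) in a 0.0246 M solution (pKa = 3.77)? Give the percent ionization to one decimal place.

8.0%

HCOOH ⇌ HCOO- + H+; let x = [H+] at equilibrium.
Ka = 10^(−3.77) = 1.70 × 10^-4
Solve x² + 0.00017x − 4.18e-06 = 0 → x = 1.96 × 10^-3 M
Fraction ionized = 1.96 × 10^-3 / 0.0246 = 0.0797 → 8.0%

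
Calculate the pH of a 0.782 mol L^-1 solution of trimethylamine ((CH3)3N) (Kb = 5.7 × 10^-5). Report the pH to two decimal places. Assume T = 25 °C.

pH = 11.82

(CH3)3N + H2O ⇌ (CH3)3NH+ + OH-
Kb = [OH-]²/(0.782 − [OH-]) = 5.7 × 10^-5
Assume [OH-] ≪ 0.782: [OH-] ≈ √(5.7 × 10^-5 × 0.782) = 6.68 × 10^-3 M
pOH = −log(6.68 × 10^-3) = 2.18; pH = 14.00 − 2.18 = 11.82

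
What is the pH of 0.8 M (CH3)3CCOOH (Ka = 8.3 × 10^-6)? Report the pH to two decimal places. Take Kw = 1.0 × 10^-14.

pH = 2.59

(CH3)3CCOOH ⇌ (CH3)3CCOO- + H+
Let x = [H+] at equilibrium. Ka = x²/(0.8 − x).
Assume x ≪ 0.8: x ≈ √(8.3 × 10^-6 × 0.8) = 2.58 × 10^-3 M
pH = −log[H+] = −log(2.58 × 10^-3) = 2.59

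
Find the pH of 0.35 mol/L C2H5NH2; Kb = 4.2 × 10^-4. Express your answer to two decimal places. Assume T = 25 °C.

pH = 12.08

C2H5NH2 + H2O ⇌ C2H5NH3+ + OH-
Let x = [OH-] at equilibrium. Kb = x²/(0.35 − x).
Since Kb ≪ C₀, x ≈ √(Kb·C₀) = 1.21 × 10^-2 M.
pOH = 1.92, so pH = 14.00 − pOH = 12.08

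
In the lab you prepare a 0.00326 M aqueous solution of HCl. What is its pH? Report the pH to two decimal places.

pH = 2.49

HCl is a strong acid and dissociates completely, so [H+] = 0.00326 M.
pH = -log(0.00326) = 2.49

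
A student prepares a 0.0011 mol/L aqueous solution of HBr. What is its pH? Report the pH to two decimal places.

HBr is a strong acid and dissociates completely, so [H+] = 0.0011 M.
pH = -log(0.0011) = 2.96

pH = 2.96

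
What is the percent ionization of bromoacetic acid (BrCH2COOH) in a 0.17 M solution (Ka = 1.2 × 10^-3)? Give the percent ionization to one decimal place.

BrCH2COOH ⇌ BrCH2COO- + H+; let x = [H+] at equilibrium.
Ka = x²/(C₀ − x); solving the quadratic gives x = 1.37 × 10^-2 M.
Fraction ionized = 1.37 × 10^-2 / 0.17 = 0.0806 → 8.1%

8.1%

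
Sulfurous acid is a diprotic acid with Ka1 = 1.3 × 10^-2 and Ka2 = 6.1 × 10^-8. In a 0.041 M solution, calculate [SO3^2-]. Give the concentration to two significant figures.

6.1 × 10^-8 M

First ionization gives [H+] ≈ [HSO3-] = 1.75 × 10^-2 M.
Second step: Ka2 = [H+][SO3^2-]/[HSO3-] ≈ [SO3^2-] (since [H+] ≈ [HSO3-]).
So [SO3^2-] ≈ Ka2.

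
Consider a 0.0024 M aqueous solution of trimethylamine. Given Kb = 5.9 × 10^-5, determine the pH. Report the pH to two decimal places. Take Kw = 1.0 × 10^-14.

(CH3)3N + H2O ⇌ (CH3)3NH+ + OH-
From the ICE table, Kb = x²/(0.0024 − x) = 5.9 × 10^-5.
The 5% rule fails; solving x² + Kb·x − Kb·C₀ = 0 exactly:
x = [−5.9e-05 + √(5.9e-05² + 5.66e-07)]/2 = 3.48 × 10^-4 M
pOH = 3.46, so pH = 14.00 − pOH = 10.54

pH = 10.54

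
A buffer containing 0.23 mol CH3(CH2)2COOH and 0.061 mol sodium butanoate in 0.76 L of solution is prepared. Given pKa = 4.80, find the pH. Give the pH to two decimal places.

pH = 4.22

Henderson–Hasselbalch: pH = pKa + log([CH3(CH2)2COO-]/[CH3(CH2)2COOH]) = 4.80 + log(0.061/0.23)
pH = 4.80 + (-0.576) = 4.22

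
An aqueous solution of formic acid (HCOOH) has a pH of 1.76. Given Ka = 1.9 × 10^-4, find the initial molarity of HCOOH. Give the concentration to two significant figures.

[H+] = 10^(-1.76) = 1.74 × 10^-2 M = x
Ka = x²/(C₀ − x) ⇒ C₀ = x + x²/Ka
C₀ = 1.74 × 10^-2 + (1.74 × 10^-2)²/(1.9 × 10^-4) = 1.61 M

C₀ = 1.6 M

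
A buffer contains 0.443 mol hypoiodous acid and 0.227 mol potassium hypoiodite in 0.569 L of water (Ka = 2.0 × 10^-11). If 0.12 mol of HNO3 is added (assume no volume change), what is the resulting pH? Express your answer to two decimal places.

Added H+ converts OI- to HOI: HOI → 0.563 mol, OI- → 0.107 mol.
pKa = −log(2.0 × 10^-11) = 10.699
pH = pKa + log([A⁻]/[HA]) = 10.699 + log(0.107/0.563) = 10.699 -0.721

pH = 9.98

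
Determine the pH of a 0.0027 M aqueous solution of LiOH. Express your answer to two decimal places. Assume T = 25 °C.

LiOH is a strong base; [OH-] = 0.0027 M.
pOH = -log(0.0027) = 2.57
pH = 14.00 - 2.57 = 11.43

pH = 11.43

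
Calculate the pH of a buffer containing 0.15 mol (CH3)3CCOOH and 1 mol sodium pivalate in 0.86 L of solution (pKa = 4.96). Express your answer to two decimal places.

pH = 5.78

pH = pKa + log([A⁻]/[HA]) = 4.96 + log(1/0.15)
pH = 4.96 + (+0.824) = 5.78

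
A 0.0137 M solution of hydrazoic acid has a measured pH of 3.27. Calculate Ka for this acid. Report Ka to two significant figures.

[H+] = 10^(-3.27) = 5.37 × 10^-4 M
At equilibrium [HA] = 0.0137 − 5.37 × 10^-4 = 1.32 × 10^-2 M
Ka = [H+][A-]/[HA] = (5.37 × 10^-4)² / 1.32 × 10^-2 = 2.2 × 10^-5

Ka = 2.2 × 10^-5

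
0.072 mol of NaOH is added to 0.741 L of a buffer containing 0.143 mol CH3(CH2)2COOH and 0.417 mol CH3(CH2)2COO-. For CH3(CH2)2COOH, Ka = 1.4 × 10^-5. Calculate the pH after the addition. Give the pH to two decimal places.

After neutralization: n(CH3(CH2)2COOH) = 0.071 mol, n(CH3(CH2)2COO-) = 0.489 mol.
pKa = −log(1.4 × 10^-5) = 4.854
Henderson–Hasselbalch with mole ratio 0.489/0.071: pH = 4.854 + (+0.838)

pH = 5.69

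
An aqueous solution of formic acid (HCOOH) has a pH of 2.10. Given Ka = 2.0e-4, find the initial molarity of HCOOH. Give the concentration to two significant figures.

C₀ = 3.2 × 10^-1 M

[H+] = 10^(-2.10) = 7.94 × 10^-3 M = x
Ka = x²/(C₀ − x) ⇒ C₀ = x + x²/Ka
C₀ = 7.94 × 10^-3 + (7.94 × 10^-3)²/(2.0 × 10^-4) = 3.23 × 10^-1 M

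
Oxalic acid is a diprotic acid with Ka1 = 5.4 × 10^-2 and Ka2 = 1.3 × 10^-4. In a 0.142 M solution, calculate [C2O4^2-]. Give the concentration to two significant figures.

First ionization gives [H+] ≈ [HC2O4-] = 6.46 × 10^-2 M.
Second step: Ka2 = [H+][C2O4^2-]/[HC2O4-] ≈ [C2O4^2-] (since [H+] ≈ [HC2O4-]).
So [C2O4^2-] ≈ Ka2.

1.3 × 10^-4 M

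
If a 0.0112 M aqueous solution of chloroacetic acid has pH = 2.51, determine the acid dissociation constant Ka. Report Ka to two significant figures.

Ka = 1.2 × 10^-3

[H+] = 10^(-2.51) = 3.09 × 10^-3 M
At equilibrium [HA] = 0.0112 − 3.09 × 10^-3 = 8.11 × 10^-3 M
Ka = [H+][A-]/[HA] = (3.09 × 10^-3)² / 8.11 × 10^-3 = 1.2 × 10^-3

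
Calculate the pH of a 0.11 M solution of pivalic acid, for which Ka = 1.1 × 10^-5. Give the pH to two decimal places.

(CH3)3CCOOH ⇌ (CH3)3CCOO- + H+
From the ICE table, Ka = [H+]²/(0.11 − [H+]) = 1.1 × 10^-5.
Since Ka ≪ C₀, [H+] ≈ √(Ka·C₀) = 1.10 × 10^-3 M.
([H+]/C₀ = 1% < 5%, so the approximation holds.)
pH = −log(1.10 × 10^-3) = 2.96

pH = 2.96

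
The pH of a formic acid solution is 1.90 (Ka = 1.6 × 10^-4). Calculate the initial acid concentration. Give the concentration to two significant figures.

[H+] = 10^(-1.90) = 1.26 × 10^-2 M = x
Ka = x²/(C₀ − x) ⇒ C₀ = x + x²/Ka
C₀ = 1.26 × 10^-2 + (1.26 × 10^-2)²/(1.6 × 10^-4) = 1.00 M

C₀ = 1.0 M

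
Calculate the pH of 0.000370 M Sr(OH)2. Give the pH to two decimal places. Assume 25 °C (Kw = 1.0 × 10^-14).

Sr(OH)2 is a strong base (each formula unit releases 2 OH-); [OH-] = 0.00074 M.
pOH = -log(0.00074) = 3.13
pH = 14.00 - 3.13 = 10.87

pH = 10.87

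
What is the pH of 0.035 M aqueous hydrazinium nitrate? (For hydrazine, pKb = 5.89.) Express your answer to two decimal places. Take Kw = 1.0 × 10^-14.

pH = 4.78

N2H5+ is the conjugate acid of the weak base N2H4.
Kb = 10^(−5.89) = 1.29 × 10^-6
Ka = Kw/Kb = 1.0×10^-14 / 1.29 × 10^-6 = 7.75 × 10^-9
From the ICE table, Ka = [H+]²/(0.035 − [H+]) = 7.75 × 10^-9.
Assume [H+] ≪ 0.035: [H+] ≈ √(7.75 × 10^-9 × 0.035) = 1.65 × 10^-5 M
pH = −log[H+] = −log(1.65 × 10^-5) = 4.78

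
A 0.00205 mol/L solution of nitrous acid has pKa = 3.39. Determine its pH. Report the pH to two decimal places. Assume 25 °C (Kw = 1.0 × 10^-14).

pH = 3.14

HNO2 ⇌ NO2- + H+
Ka = 10^(−3.39) = 4.07 × 10^-4
Ka = [H+]²/(0.00205 − [H+]) = 4.07 × 10^-4
[H+] is not negligible relative to C₀; solve [H+]² + 0.000407·[H+] − 8.34e-07 = 0.
[H+] = (−Ka + √(Ka² + 4·Ka·C₀))/2 = 7.32 × 10^-4 M
pH = −log[H+] = −log(7.32 × 10^-4) = 3.14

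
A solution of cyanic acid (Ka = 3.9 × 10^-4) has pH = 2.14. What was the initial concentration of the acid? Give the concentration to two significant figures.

[H+] = 10^(-2.14) = 7.24 × 10^-3 M = x
Ka = x²/(C₀ − x) ⇒ C₀ = x + x²/Ka
C₀ = 7.24 × 10^-3 + (7.24 × 10^-3)²/(3.9 × 10^-4) = 1.42 × 10^-1 M

C₀ = 1.4 × 10^-1 M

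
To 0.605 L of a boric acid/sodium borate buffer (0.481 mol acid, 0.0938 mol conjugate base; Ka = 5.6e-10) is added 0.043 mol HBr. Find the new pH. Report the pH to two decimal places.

pH = 8.24

Added H+ converts B(OH)4- to B(OH)3: B(OH)3 → 0.524 mol, B(OH)4- → 0.0508 mol.
pKa = −log(5.6 × 10^-10) = 9.252
pH = pKa + log(n_B(OH)4-/n_B(OH)3) = 9.252 + log(0.0508/0.524) = 9.252 + (-1.013)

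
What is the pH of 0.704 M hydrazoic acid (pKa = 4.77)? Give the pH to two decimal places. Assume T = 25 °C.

HN3 ⇌ N3- + H+
Ka = 10^(−4.77) = 1.70 × 10^-5
From the ICE table, Ka = x²/(0.704 − x) = 1.70 × 10^-5.
Neglecting x in the denominator: x = √(1.70 × 10^-5 × 0.704) = 3.46 × 10^-3 M
Check: 0.49% ionized — well under 5%, approximation valid.
pH = −log(3.46 × 10^-3) = 2.46

pH = 2.46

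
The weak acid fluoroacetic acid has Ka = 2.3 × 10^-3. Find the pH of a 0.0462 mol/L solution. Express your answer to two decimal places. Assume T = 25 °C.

FCH2COOH ⇌ FCH2COO- + H+
From the ICE table, Ka = [H+]²/(0.0462 − [H+]) = 2.3 × 10^-3.
[H+] is not negligible relative to C₀; solve [H+]² + 0.0023·[H+] − 0.000106 = 0.
[H+] = (−Ka + √(Ka² + 4·Ka·C₀))/2 = 9.22 × 10^-3 M
pH = −log[H+] = −log(9.22 × 10^-3) = 2.04

pH = 2.04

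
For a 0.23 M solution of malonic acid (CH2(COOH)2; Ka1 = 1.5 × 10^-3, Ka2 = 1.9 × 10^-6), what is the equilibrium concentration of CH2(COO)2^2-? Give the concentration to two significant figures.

First ionization gives [H+] ≈ [CH2(COOH)COO-] = 1.78 × 10^-2 M.
Second step: Ka2 = [H+][CH2(COO)2^2-]/[CH2(COOH)COO-] ≈ [CH2(COO)2^2-] (since [H+] ≈ [CH2(COOH)COO-]).
So [CH2(COO)2^2-] ≈ Ka2.

1.9 × 10^-6 M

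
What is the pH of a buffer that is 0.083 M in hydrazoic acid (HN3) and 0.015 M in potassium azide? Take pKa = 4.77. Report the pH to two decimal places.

pH = pKa + log([A⁻]/[HA]) = 4.77 + log(0.015/0.083)
pH = 4.77 + (-0.743) = 4.03

pH = 4.03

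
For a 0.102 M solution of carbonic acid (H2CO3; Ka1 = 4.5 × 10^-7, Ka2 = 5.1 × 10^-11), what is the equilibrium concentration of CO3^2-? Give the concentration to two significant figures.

First ionization gives [H+] ≈ [HCO3-] = 2.14 × 10^-4 M.
Second step: Ka2 = [H+][CO3^2-]/[HCO3-] ≈ [CO3^2-] (since [H+] ≈ [HCO3-]).
So [CO3^2-] ≈ Ka2.

5.1 × 10^-11 M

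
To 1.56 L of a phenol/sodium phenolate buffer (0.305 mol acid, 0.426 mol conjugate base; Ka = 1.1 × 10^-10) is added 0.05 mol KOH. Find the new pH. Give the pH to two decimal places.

OH- converts C6H5OH to C6H5O-: C6H5OH → 0.255 mol, C6H5O- → 0.476 mol.
pKa = −log(1.1 × 10^-10) = 9.959
Henderson–Hasselbalch with mole ratio 0.476/0.255: pH = 9.959 + (+0.271)

pH = 10.23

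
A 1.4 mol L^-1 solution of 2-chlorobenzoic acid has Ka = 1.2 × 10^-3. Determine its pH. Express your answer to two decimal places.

ClC6H4COOH ⇌ ClC6H4COO- + H+
Ka = x²/(1.4 − x) = 1.2 × 10^-3
Assume x ≪ 1.4: x ≈ √(1.2 × 10^-3 × 1.4) = 4.10 × 10^-2 M
(x/C₀ = 2.9% < 5%, so the approximation holds.)
pH = −log(4.10 × 10^-2) = 1.39

pH = 1.39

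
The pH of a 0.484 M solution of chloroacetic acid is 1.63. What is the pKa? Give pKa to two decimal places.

pKa = 2.92

[H+] = 10^(-1.63) = 2.34 × 10^-2 M
At equilibrium [HA] = 0.484 − 2.34 × 10^-2 = 4.61 × 10^-1 M
Ka = [H+][A-]/[HA] = (2.34 × 10^-2)² / 4.61 × 10^-1 = 1.19 × 10^-3
pKa = -log(1.19 × 10^-3) = 2.92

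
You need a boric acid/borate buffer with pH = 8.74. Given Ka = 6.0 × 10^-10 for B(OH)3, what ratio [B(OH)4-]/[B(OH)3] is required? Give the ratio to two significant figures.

pKa = -log(6.0 × 10^-10) = 9.222
pH = pKa + log(r) ⇒ log(r) = 8.74 − 9.222 = -0.482
r = [B(OH)4-]/[B(OH)3] = 10^(-0.482) = 0.33

ratio = 0.33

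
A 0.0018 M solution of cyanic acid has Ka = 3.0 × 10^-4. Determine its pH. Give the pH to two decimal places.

HOCN ⇌ OCN- + H+
Ka = [H+]²/(0.0018 − [H+]) = 3.0 × 10^-4
The 5% rule fails; solving [H+]² + Ka·[H+] − Ka·C₀ = 0 exactly:
[H+] = [−0.0003 + √(0.0003² + 2.16e-06)]/2 = 6.00 × 10^-4 M
pH = −log[H+] = −log(6.00 × 10^-4) = 3.22

pH = 3.22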